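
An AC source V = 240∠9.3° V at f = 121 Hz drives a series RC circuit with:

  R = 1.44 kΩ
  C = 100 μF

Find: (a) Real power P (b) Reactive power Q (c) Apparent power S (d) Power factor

Step 1 — Angular frequency: ω = 2π·f = 2π·121 = 760.3 rad/s.
Step 2 — Component impedances:
  R: Z = R = 1440 Ω
  C: Z = 1/(jωC) = -j/(ω·C) = 0 - j13.15 Ω
Step 3 — Series combination: Z_total = R + C = 1440 - j13.15 Ω = 1440∠-0.5° Ω.
Step 4 — Source phasor: V = 240∠9.3° V = 236.8 + j38.78 V.
Step 5 — Current: I = V / Z = 0.1642 + j0.02843 A = 0.1667∠9.8° A.
Step 6 — Complex power: S = V·I* = 40 - j0.3653 VA.
Step 7 — Real power: P = Re(S) = 40 W.
Step 8 — Reactive power: Q = Im(S) = -0.3653 VAR.
Step 9 — Apparent power: |S| = 40 VA.
Step 10 — Power factor: PF = P/|S| = 1 (leading).

(a) P = 40 W  (b) Q = -0.3653 VAR  (c) S = 40 VA  (d) PF = 1 (leading)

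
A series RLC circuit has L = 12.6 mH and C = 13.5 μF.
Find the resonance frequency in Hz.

Step 1 — Resonance condition Im(Z)=0 gives ω₀ = 1/√(LC).
Step 2 — ω₀ = 1/√(0.0126·1.35e-05) = 2425 rad/s.
Step 3 — f₀ = ω₀/(2π) = 385.9 Hz.

f₀ = 385.9 Hz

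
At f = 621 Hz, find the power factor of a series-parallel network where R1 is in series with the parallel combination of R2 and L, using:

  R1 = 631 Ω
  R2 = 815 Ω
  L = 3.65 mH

Step 1 — Angular frequency: ω = 2π·f = 2π·621 = 3902 rad/s.
Step 2 — Component impedances:
  R1: Z = R = 631 Ω
  R2: Z = R = 815 Ω
  L: Z = jωL = j·3902·0.00365 = 0 + j14.24 Ω
Step 3 — Parallel branch: R2 || L = 1/(1/R2 + 1/L) = 0.2488 + j14.24 Ω.
Step 4 — Series with R1: Z_total = R1 + (R2 || L) = 631.2 + j14.24 Ω = 631.4∠1.3° Ω.
Step 5 — Power factor: PF = cos(φ) = Re(Z)/|Z| = 631.2/631.4 = 0.9997.
Step 6 — Type: Im(Z) = 14.24 ⇒ lagging (phase φ = 1.3°).

PF = 0.9997 (lagging, φ = 1.3°)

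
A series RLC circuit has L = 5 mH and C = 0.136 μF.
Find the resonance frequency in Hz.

Step 1 — Resonance condition Im(Z)=0 gives ω₀ = 1/√(LC).
Step 2 — ω₀ = 1/√(0.005·1.36e-07) = 3.835e+04 rad/s.
Step 3 — f₀ = ω₀/(2π) = 6103 Hz.

f₀ = 6103 Hz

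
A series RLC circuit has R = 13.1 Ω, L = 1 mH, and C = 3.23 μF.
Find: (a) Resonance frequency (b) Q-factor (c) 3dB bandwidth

Step 1 — Resonance condition Im(Z)=0 gives ω₀ = 1/√(LC).
Step 2 — ω₀ = 1/√(0.001·3.23e-06) = 1.76e+04 rad/s.
Step 3 — f₀ = ω₀/(2π) = 2800 Hz.
Step 4 — Series Q: Q = ω₀L/R = 1.76e+04·0.001/13.1 = 1.343.
Step 5 — 3dB bandwidth: Δω = ω₀/Q = 1.31e+04 rad/s; BW = Δω/(2π) = 2085 Hz.

(a) f₀ = 2800 Hz  (b) Q = 1.343  (c) BW = 2085 Hz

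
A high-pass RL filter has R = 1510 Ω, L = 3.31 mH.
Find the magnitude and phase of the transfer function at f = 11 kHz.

Step 1 — Angular frequency: ω = 2π·1.1e+04 = 6.912e+04 rad/s.
Step 2 — Transfer function: H(jω) = jωL/(R + jωL).
Step 3 — Numerator jωL = j·228.8; denominator R + jωL = 1510 + j228.8.
Step 4 — H = 0.02244 + j0.1481.
Step 5 — Magnitude: |H| = 0.1498 (-16.5 dB); phase: φ = 81.4°.

|H| = 0.1498 (-16.5 dB), φ = 81.4°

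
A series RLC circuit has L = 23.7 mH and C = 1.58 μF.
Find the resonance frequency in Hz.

Step 1 — Resonance condition Im(Z)=0 gives ω₀ = 1/√(LC).
Step 2 — ω₀ = 1/√(0.0237·1.58e-06) = 5168 rad/s.
Step 3 — f₀ = ω₀/(2π) = 822.5 Hz.

f₀ = 822.5 Hz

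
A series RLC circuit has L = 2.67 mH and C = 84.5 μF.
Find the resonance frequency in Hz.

Step 1 — Resonance condition Im(Z)=0 gives ω₀ = 1/√(LC).
Step 2 — ω₀ = 1/√(0.00267·8.45e-05) = 2105 rad/s.
Step 3 — f₀ = ω₀/(2π) = 335.1 Hz.

f₀ = 335.1 Hz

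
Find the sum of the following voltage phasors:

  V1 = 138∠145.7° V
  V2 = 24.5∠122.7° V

Step 1 — Convert each phasor to rectangular form:
  V1 = 138·(cos(145.7°) + j·sin(145.7°)) = -114 + j77.77 V
  V2 = 24.5·(cos(122.7°) + j·sin(122.7°)) = -13.24 + j20.62 V
Step 2 — Sum components: V_total = -127.2 + j98.38 V.
Step 3 — Convert to polar: |V_total| = 160.8 V, ∠V_total = 142.3°.

V_total = 160.8∠142.3° V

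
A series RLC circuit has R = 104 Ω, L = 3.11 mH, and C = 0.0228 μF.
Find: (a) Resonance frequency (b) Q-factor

Step 1 — Resonance condition Im(Z)=0 gives ω₀ = 1/√(LC).
Step 2 — ω₀ = 1/√(0.00311·2.28e-08) = 1.188e+05 rad/s.
Step 3 — f₀ = ω₀/(2π) = 1.89e+04 Hz.
Step 4 — Series Q: Q = ω₀L/R = 1.188e+05·0.00311/104 = 3.551.

(a) f₀ = 1.89e+04 Hz  (b) Q = 3.551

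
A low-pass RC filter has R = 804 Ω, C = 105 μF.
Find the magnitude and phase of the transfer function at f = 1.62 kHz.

Step 1 — Angular frequency: ω = 2π·1620 = 1.018e+04 rad/s.
Step 2 — Transfer function: H(jω) = 1/(1 + jωRC).
Step 3 — Denominator: 1 + jωRC = 1 + j·1.018e+04·804·0.000105 = 1 + j859.3.
Step 4 — H = 1.354e-06 - j0.001164.
Step 5 — Magnitude: |H| = 0.001164 (-58.7 dB); phase: φ = -89.9°.

|H| = 0.001164 (-58.7 dB), φ = -89.9°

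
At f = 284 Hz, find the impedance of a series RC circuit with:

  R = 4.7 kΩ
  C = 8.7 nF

Step 1 — Angular frequency: ω = 2π·f = 2π·284 = 1784 rad/s.
Step 2 — Component impedances:
  R: Z = R = 4700 Ω
  C: Z = 1/(jωC) = -j/(ω·C) = 0 - j6.441e+04 Ω
Step 3 — Series combination: Z_total = R + C = 4700 - j6.441e+04 Ω = 6.459e+04∠-85.8° Ω.

Z = 4700 - j6.441e+04 Ω = 6.459e+04∠-85.8° Ω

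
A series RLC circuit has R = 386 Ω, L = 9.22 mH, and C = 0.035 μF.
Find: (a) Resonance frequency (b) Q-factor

Step 1 — Resonance condition Im(Z)=0 gives ω₀ = 1/√(LC).
Step 2 — ω₀ = 1/√(0.00922·3.5e-08) = 5.567e+04 rad/s.
Step 3 — f₀ = ω₀/(2π) = 8860 Hz.
Step 4 — Series Q: Q = ω₀L/R = 5.567e+04·0.00922/386 = 1.33.

(a) f₀ = 8860 Hz  (b) Q = 1.33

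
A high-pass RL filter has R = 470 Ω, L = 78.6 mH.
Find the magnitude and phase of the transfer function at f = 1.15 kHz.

Step 1 — Angular frequency: ω = 2π·1150 = 7226 rad/s.
Step 2 — Transfer function: H(jω) = jωL/(R + jωL).
Step 3 — Numerator jωL = j·567.9; denominator R + jωL = 470 + j567.9.
Step 4 — H = 0.5935 + j0.4912.
Step 5 — Magnitude: |H| = 0.7704 (-2.3 dB); phase: φ = 39.6°.

|H| = 0.7704 (-2.3 dB), φ = 39.6°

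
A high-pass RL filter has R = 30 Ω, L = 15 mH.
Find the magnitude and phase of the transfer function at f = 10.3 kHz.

Step 1 — Angular frequency: ω = 2π·1.03e+04 = 6.472e+04 rad/s.
Step 2 — Transfer function: H(jω) = jωL/(R + jωL).
Step 3 — Numerator jωL = j·970.8; denominator R + jωL = 30 + j970.8.
Step 4 — H = 0.999 + j0.03087.
Step 5 — Magnitude: |H| = 0.9995 (-0.0 dB); phase: φ = 1.8°.

|H| = 0.9995 (-0.0 dB), φ = 1.8°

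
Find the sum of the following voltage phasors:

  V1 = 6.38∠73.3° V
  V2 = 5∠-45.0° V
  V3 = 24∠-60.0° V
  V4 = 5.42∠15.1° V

Step 1 — Convert each phasor to rectangular form:
  V1 = 6.38·(cos(73.3°) + j·sin(73.3°)) = 1.833 + j6.111 V
  V2 = 5·(cos(-45.0°) + j·sin(-45.0°)) = 3.536 - j3.536 V
  V3 = 24·(cos(-60.0°) + j·sin(-60.0°)) = 12 - j20.78 V
  V4 = 5.42·(cos(15.1°) + j·sin(15.1°)) = 5.233 + j1.412 V
Step 2 — Sum components: V_total = 22.6 - j16.8 V.
Step 3 — Convert to polar: |V_total| = 28.16 V, ∠V_total = -36.6°.

V_total = 28.16∠-36.6° V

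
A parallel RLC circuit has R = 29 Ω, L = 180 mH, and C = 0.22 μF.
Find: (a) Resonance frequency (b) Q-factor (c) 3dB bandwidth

Step 1 — Resonance: ω₀ = 1/√(LC) = 1/√(0.18·2.2e-07) = 5025 rad/s.
Step 2 — f₀ = ω₀/(2π) = 799.8 Hz.
Step 3 — Parallel Q: Q = R/(ω₀L) = 29/(5025·0.18) = 0.03206.
Step 4 — Bandwidth: Δω = ω₀/Q = 1.567e+05 rad/s; BW = Δω/(2π) = 2.495e+04 Hz.

(a) f₀ = 799.8 Hz  (b) Q = 0.03206  (c) BW = 2.495e+04 Hz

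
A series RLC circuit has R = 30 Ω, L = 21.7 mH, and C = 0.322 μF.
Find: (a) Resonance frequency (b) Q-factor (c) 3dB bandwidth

Step 1 — Resonance: ω₀ = 1/√(LC) = 1/√(0.0217·3.22e-07) = 1.196e+04 rad/s.
Step 2 — f₀ = ω₀/(2π) = 1904 Hz.
Step 3 — Series Q: Q = ω₀L/R = 1.196e+04·0.0217/30 = 8.653.
Step 4 — Bandwidth: Δω = ω₀/Q = 1382 rad/s; BW = Δω/(2π) = 220 Hz.

(a) f₀ = 1904 Hz  (b) Q = 8.653  (c) BW = 220 Hz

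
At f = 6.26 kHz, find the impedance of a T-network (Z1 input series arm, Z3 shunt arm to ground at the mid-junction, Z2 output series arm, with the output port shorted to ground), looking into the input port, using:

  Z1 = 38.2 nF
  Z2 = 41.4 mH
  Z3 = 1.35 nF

Step 1 — Angular frequency: ω = 2π·f = 2π·6260 = 3.933e+04 rad/s.
Step 2 — Component impedances:
  Z1: Z = 1/(jωC) = -j/(ω·C) = 0 - j665.6 Ω
  Z2: Z = jωL = j·3.933e+04·0.0414 = 0 + j1628 Ω
  Z3: Z = 1/(jωC) = -j/(ω·C) = 0 - j1.883e+04 Ω
Step 3 — With the output port shorted to ground, the output series arm Z2 runs from the junction to ground; the shunt arm Z3 also runs from the junction to ground. They appear in parallel: Z3 || Z2 = 0 + j1783 Ω.
Step 4 — Series with input arm Z1: Z_in = Z1 + (Z3 || Z2) = 0 + j1117 Ω = 1117∠90.0° Ω.

Z = 0 + j1117 Ω = 1117∠90.0° Ω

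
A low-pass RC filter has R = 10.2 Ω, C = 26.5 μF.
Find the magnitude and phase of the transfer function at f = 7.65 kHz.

Step 1 — Angular frequency: ω = 2π·7650 = 4.807e+04 rad/s.
Step 2 — Transfer function: H(jω) = 1/(1 + jωRC).
Step 3 — Denominator: 1 + jωRC = 1 + j·4.807e+04·10.2·2.65e-05 = 1 + j12.99.
Step 4 — H = 0.005889 - j0.07652.
Step 5 — Magnitude: |H| = 0.07674 (-22.3 dB); phase: φ = -85.6°.

|H| = 0.07674 (-22.3 dB), φ = -85.6°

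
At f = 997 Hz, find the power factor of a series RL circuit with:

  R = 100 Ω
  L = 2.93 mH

Step 1 — Angular frequency: ω = 2π·f = 2π·997 = 6264 rad/s.
Step 2 — Component impedances:
  R: Z = R = 100 Ω
  L: Z = jωL = j·6264·0.00293 = 0 + j18.35 Ω
Step 3 — Series combination: Z_total = R + L = 100 + j18.35 Ω = 101.7∠10.4° Ω.
Step 4 — Power factor: PF = cos(φ) = Re(Z)/|Z| = 100/101.67 = 0.9836.
Step 5 — Type: Im(Z) = 18.35 ⇒ lagging (phase φ = 10.4°).

PF = 0.9836 (lagging, φ = 10.4°)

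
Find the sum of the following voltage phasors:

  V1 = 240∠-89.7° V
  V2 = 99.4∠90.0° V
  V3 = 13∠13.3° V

Step 1 — Convert each phasor to rectangular form:
  V1 = 240·(cos(-89.7°) + j·sin(-89.7°)) = 1.257 - j240 V
  V2 = 99.4·(cos(90.0°) + j·sin(90.0°)) = 0 + j99.4 V
  V3 = 13·(cos(13.3°) + j·sin(13.3°)) = 12.65 + j2.991 V
Step 2 — Sum components: V_total = 13.91 - j137.6 V.
Step 3 — Convert to polar: |V_total| = 138.3 V, ∠V_total = -84.2°.

V_total = 138.3∠-84.2° V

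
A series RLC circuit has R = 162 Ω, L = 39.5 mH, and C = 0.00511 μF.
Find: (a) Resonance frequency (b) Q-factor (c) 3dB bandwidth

Step 1 — Resonance: ω₀ = 1/√(LC) = 1/√(0.0395·5.11e-09) = 7.039e+04 rad/s.
Step 2 — f₀ = ω₀/(2π) = 1.12e+04 Hz.
Step 3 — Series Q: Q = ω₀L/R = 7.039e+04·0.0395/162 = 17.16.
Step 4 — Bandwidth: Δω = ω₀/Q = 4101 rad/s; BW = Δω/(2π) = 652.7 Hz.

(a) f₀ = 1.12e+04 Hz  (b) Q = 17.16  (c) BW = 652.7 Hz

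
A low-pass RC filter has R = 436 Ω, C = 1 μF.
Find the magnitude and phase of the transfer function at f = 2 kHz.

Step 1 — Angular frequency: ω = 2π·2000 = 1.257e+04 rad/s.
Step 2 — Transfer function: H(jω) = 1/(1 + jωRC).
Step 3 — Denominator: 1 + jωRC = 1 + j·1.257e+04·436·1e-06 = 1 + j5.479.
Step 4 — H = 0.03224 - j0.1766.
Step 5 — Magnitude: |H| = 0.1796 (-14.9 dB); phase: φ = -79.7°.

|H| = 0.1796 (-14.9 dB), φ = -79.7°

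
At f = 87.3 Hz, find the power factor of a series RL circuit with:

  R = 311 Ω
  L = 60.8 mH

Step 1 — Angular frequency: ω = 2π·f = 2π·87.3 = 548.5 rad/s.
Step 2 — Component impedances:
  R: Z = R = 311 Ω
  L: Z = jωL = j·548.5·0.0608 = 0 + j33.35 Ω
Step 3 — Series combination: Z_total = R + L = 311 + j33.35 Ω = 312.8∠6.1° Ω.
Step 4 — Power factor: PF = cos(φ) = Re(Z)/|Z| = 311/312.78 = 0.9943.
Step 5 — Type: Im(Z) = 33.35 ⇒ lagging (phase φ = 6.1°).

PF = 0.9943 (lagging, φ = 6.1°)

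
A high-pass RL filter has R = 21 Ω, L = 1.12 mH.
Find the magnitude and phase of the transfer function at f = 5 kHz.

Step 1 — Angular frequency: ω = 2π·5000 = 3.142e+04 rad/s.
Step 2 — Transfer function: H(jω) = jωL/(R + jωL).
Step 3 — Numerator jωL = j·35.19; denominator R + jωL = 21 + j35.19.
Step 4 — H = 0.7374 + j0.4401.
Step 5 — Magnitude: |H| = 0.8587 (-1.3 dB); phase: φ = 30.8°.

|H| = 0.8587 (-1.3 dB), φ = 30.8°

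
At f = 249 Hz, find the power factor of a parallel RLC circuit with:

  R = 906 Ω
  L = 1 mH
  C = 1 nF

Step 1 — Angular frequency: ω = 2π·f = 2π·249 = 1565 rad/s.
Step 2 — Component impedances:
  R: Z = R = 906 Ω
  L: Z = jωL = j·1565·0.001 = 0 + j1.565 Ω
  C: Z = 1/(jωC) = -j/(ω·C) = 0 - j6.392e+05 Ω
Step 3 — Parallel combination: 1/Z_total = 1/R + 1/L + 1/C; Z_total = 0.002702 + j1.565 Ω = 1.565∠89.9° Ω.
Step 4 — Power factor: PF = cos(φ) = Re(Z)/|Z| = 0.002702/1.565 = 0.001727.
Step 5 — Type: Im(Z) = 1.565 ⇒ lagging (phase φ = 89.9°).

PF = 0.001727 (lagging, φ = 89.9°)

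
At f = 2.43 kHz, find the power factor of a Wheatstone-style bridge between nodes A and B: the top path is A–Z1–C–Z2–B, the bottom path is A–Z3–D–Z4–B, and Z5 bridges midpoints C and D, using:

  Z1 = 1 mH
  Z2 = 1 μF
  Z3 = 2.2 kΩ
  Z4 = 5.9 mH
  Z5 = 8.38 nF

Step 1 — Angular frequency: ω = 2π·f = 2π·2430 = 1.527e+04 rad/s.
Step 2 — Component impedances:
  Z1: Z = jωL = j·1.527e+04·0.001 = 0 + j15.27 Ω
  Z2: Z = 1/(jωC) = -j/(ω·C) = 0 - j65.5 Ω
  Z3: Z = R = 2200 Ω
  Z4: Z = jωL = j·1.527e+04·0.0059 = 0 + j90.08 Ω
  Z5: Z = 1/(jωC) = -j/(ω·C) = 0 - j7816 Ω
Step 3 — Bridge requires nodal analysis (the Z5 bridge couples midpoints C and D, so the two paths cannot be reduced to a simple series/parallel combination). Setting node B to ground and injecting 1 A at node A, the 3-node admittance system at A, C, D solves to V_A = Z_AB = 1.156 - j49.7 Ω = 49.71∠-88.7° Ω.
Step 4 — Power factor: PF = cos(φ) = Re(Z)/|Z| = 1.156/49.71 = 0.02325.
Step 5 — Type: Im(Z) = -49.7 ⇒ leading (phase φ = -88.7°).

PF = 0.02325 (leading, φ = -88.7°)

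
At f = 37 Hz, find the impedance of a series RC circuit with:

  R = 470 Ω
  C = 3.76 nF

Step 1 — Angular frequency: ω = 2π·f = 2π·37 = 232.5 rad/s.
Step 2 — Component impedances:
  R: Z = R = 470 Ω
  C: Z = 1/(jωC) = -j/(ω·C) = 0 - j1.144e+06 Ω
Step 3 — Series combination: Z_total = R + C = 470 - j1.144e+06 Ω = 1.144e+06∠-90.0° Ω.

Z = 470 - j1.144e+06 Ω = 1.144e+06∠-90.0° Ω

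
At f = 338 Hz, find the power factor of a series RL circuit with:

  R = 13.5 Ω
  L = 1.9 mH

Step 1 — Angular frequency: ω = 2π·f = 2π·338 = 2124 rad/s.
Step 2 — Component impedances:
  R: Z = R = 13.5 Ω
  L: Z = jωL = j·2124·0.0019 = 0 + j4.035 Ω
Step 3 — Series combination: Z_total = R + L = 13.5 + j4.035 Ω = 14.09∠16.6° Ω.
Step 4 — Power factor: PF = cos(φ) = Re(Z)/|Z| = 13.5/14.09 = 0.9581.
Step 5 — Type: Im(Z) = 4.035 ⇒ lagging (phase φ = 16.6°).

PF = 0.9581 (lagging, φ = 16.6°)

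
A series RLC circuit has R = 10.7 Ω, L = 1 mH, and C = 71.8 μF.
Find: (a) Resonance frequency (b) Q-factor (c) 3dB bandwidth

Step 1 — Resonance condition Im(Z)=0 gives ω₀ = 1/√(LC).
Step 2 — ω₀ = 1/√(0.001·7.18e-05) = 3732 rad/s.
Step 3 — f₀ = ω₀/(2π) = 594 Hz.
Step 4 — Series Q: Q = ω₀L/R = 3732·0.001/10.7 = 0.3488.
Step 5 — 3dB bandwidth: Δω = ω₀/Q = 1.07e+04 rad/s; BW = Δω/(2π) = 1703 Hz.

(a) f₀ = 594 Hz  (b) Q = 0.3488  (c) BW = 1703 Hz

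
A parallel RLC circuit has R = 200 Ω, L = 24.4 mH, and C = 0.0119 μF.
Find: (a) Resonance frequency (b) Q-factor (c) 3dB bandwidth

Step 1 — Resonance: ω₀ = 1/√(LC) = 1/√(0.0244·1.19e-08) = 5.869e+04 rad/s.
Step 2 — f₀ = ω₀/(2π) = 9340 Hz.
Step 3 — Parallel Q: Q = R/(ω₀L) = 200/(5.869e+04·0.0244) = 0.1397.
Step 4 — Bandwidth: Δω = ω₀/Q = 4.202e+05 rad/s; BW = Δω/(2π) = 6.687e+04 Hz.

(a) f₀ = 9340 Hz  (b) Q = 0.1397  (c) BW = 6.687e+04 Hz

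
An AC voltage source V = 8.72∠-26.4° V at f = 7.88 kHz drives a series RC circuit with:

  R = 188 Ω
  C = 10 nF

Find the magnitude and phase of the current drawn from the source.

Step 1 — Angular frequency: ω = 2π·f = 2π·7880 = 4.951e+04 rad/s.
Step 2 — Component impedances:
  R: Z = R = 188 Ω
  C: Z = 1/(jωC) = -j/(ω·C) = 0 - j2020 Ω
Step 3 — Series combination: Z_total = R + C = 188 - j2020 Ω = 2028∠-84.7° Ω.
Step 4 — Source phasor: V = 8.72∠-26.4° V = 7.811 - j3.877 V.
Step 5 — Ohm's law: I = V / Z_total = (7.811 - j3.877) / (188 - j2020) = 0.00226 + j0.003657 A.
Step 6 — Convert to polar: |I| = 0.004299 A, ∠I = 58.3°.

I = 0.004299∠58.3° A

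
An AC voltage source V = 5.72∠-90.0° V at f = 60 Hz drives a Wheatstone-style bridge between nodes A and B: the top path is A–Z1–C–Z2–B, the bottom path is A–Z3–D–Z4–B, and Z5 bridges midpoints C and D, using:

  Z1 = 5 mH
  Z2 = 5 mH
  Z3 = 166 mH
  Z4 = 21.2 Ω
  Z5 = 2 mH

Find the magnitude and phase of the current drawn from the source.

Step 1 — Angular frequency: ω = 2π·f = 2π·60 = 377 rad/s.
Step 2 — Component impedances:
  Z1: Z = jωL = j·377·0.005 = 0 + j1.885 Ω
  Z2: Z = jωL = j·377·0.005 = 0 + j1.885 Ω
  Z3: Z = jωL = j·377·0.166 = 0 + j62.58 Ω
  Z4: Z = R = 21.2 Ω
  Z5: Z = jωL = j·377·0.002 = 0 + j0.754 Ω
Step 3 — Bridge requires nodal analysis (the Z5 bridge couples midpoints C and D, so the two paths cannot be reduced to a simple series/parallel combination). Setting node B to ground and injecting 1 A at node A, the 3-node admittance system at A, C, D solves to V_A = Z_AB = 0.1689 + j3.694 Ω = 3.698∠87.4° Ω.
Step 4 — Source phasor: V = 5.72∠-90.0° V = 0 - j5.72 V.
Step 5 — Ohm's law: I = V / Z_total = (0 - j5.72) / (0.1689 + j3.694) = -1.545 - j0.07063 A.
Step 6 — Convert to polar: |I| = 1.547 A, ∠I = -177.4°.

I = 1.547∠-177.4° A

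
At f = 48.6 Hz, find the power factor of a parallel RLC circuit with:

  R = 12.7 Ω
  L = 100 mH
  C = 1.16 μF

Step 1 — Angular frequency: ω = 2π·f = 2π·48.6 = 305.4 rad/s.
Step 2 — Component impedances:
  R: Z = R = 12.7 Ω
  L: Z = jωL = j·305.4·0.1 = 0 + j30.54 Ω
  C: Z = 1/(jωC) = -j/(ω·C) = 0 - j2823 Ω
Step 3 — Parallel combination: 1/Z_total = 1/R + 1/L + 1/C; Z_total = 10.86 + j4.468 Ω = 11.74∠22.4° Ω.
Step 4 — Power factor: PF = cos(φ) = Re(Z)/|Z| = 10.862/11.745 = 0.9248.
Step 5 — Type: Im(Z) = 4.468 ⇒ lagging (phase φ = 22.4°).

PF = 0.9248 (lagging, φ = 22.4°)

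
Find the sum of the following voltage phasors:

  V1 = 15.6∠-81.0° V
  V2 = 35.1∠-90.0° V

Step 1 — Convert each phasor to rectangular form:
  V1 = 15.6·(cos(-81.0°) + j·sin(-81.0°)) = 2.44 - j15.41 V
  V2 = 35.1·(cos(-90.0°) + j·sin(-90.0°)) = 0 - j35.1 V
Step 2 — Sum components: V_total = 2.44 - j50.51 V.
Step 3 — Convert to polar: |V_total| = 50.57 V, ∠V_total = -87.2°.

V_total = 50.57∠-87.2° V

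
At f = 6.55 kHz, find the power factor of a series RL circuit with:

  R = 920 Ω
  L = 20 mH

Step 1 — Angular frequency: ω = 2π·f = 2π·6550 = 4.115e+04 rad/s.
Step 2 — Component impedances:
  R: Z = R = 920 Ω
  L: Z = jωL = j·4.115e+04·0.02 = 0 + j823.1 Ω
Step 3 — Series combination: Z_total = R + L = 920 + j823.1 Ω = 1234∠41.8° Ω.
Step 4 — Power factor: PF = cos(φ) = Re(Z)/|Z| = 920/1234.46 = 0.7453.
Step 5 — Type: Im(Z) = 823.1 ⇒ lagging (phase φ = 41.8°).

PF = 0.7453 (lagging, φ = 41.8°)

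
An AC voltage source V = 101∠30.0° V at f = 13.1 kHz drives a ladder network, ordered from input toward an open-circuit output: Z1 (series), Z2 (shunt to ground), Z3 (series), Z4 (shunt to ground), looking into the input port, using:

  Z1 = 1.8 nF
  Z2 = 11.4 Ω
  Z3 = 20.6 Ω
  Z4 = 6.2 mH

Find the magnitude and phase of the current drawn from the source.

Step 1 — Angular frequency: ω = 2π·f = 2π·1.31e+04 = 8.231e+04 rad/s.
Step 2 — Component impedances:
  Z1: Z = 1/(jωC) = -j/(ω·C) = 0 - j6750 Ω
  Z2: Z = R = 11.4 Ω
  Z3: Z = R = 20.6 Ω
  Z4: Z = jωL = j·8.231e+04·0.0062 = 0 + j510.3 Ω
Step 3 — Ladder network (open output): work backward from the far end, alternating series and parallel combinations. Z_in = 11.38 - j6749 Ω = 6749∠-89.9° Ω.
Step 4 — Source phasor: V = 101∠30.0° V = 87.47 + j50.5 V.
Step 5 — Ohm's law: I = V / Z_total = (87.47 + j50.5) / (11.38 - j6749) = -0.00746 + j0.01297 A.
Step 6 — Convert to polar: |I| = 0.01496 A, ∠I = 119.9°.

I = 0.01496∠119.9° A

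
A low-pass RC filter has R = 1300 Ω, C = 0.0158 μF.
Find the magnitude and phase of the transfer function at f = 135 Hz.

Step 1 — Angular frequency: ω = 2π·135 = 848.2 rad/s.
Step 2 — Transfer function: H(jω) = 1/(1 + jωRC).
Step 3 — Denominator: 1 + jωRC = 1 + j·848.2·1300·1.58e-08 = 1 + j0.01742.
Step 4 — H = 0.9997 - j0.01742.
Step 5 — Magnitude: |H| = 0.9998 (-0.0 dB); phase: φ = -1.0°.

|H| = 0.9998 (-0.0 dB), φ = -1.0°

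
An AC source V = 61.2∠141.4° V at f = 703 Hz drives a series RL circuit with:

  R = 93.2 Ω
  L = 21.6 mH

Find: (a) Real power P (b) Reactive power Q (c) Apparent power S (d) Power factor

Step 1 — Angular frequency: ω = 2π·f = 2π·703 = 4417 rad/s.
Step 2 — Component impedances:
  R: Z = R = 93.2 Ω
  L: Z = jωL = j·4417·0.0216 = 0 + j95.41 Ω
Step 3 — Series combination: Z_total = R + L = 93.2 + j95.41 Ω = 133.4∠45.7° Ω.
Step 4 — Source phasor: V = 61.2∠141.4° V = -47.83 + j38.18 V.
Step 5 — Current: I = V / Z = -0.0458 + j0.4566 A = 0.4589∠95.7° A.
Step 6 — Complex power: S = V·I* = 19.62 + j20.09 VA.
Step 7 — Real power: P = Re(S) = 19.62 W.
Step 8 — Reactive power: Q = Im(S) = 20.09 VAR.
Step 9 — Apparent power: |S| = 28.08 VA.
Step 10 — Power factor: PF = P/|S| = 0.6988 (lagging).

(a) P = 19.62 W  (b) Q = 20.09 VAR  (c) S = 28.08 VA  (d) PF = 0.6988 (lagging)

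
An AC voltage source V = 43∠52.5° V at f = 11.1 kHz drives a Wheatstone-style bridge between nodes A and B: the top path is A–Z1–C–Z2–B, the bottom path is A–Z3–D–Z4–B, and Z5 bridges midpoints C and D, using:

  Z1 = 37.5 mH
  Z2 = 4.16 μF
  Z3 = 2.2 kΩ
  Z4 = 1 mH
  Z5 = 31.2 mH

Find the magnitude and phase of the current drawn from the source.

Step 1 — Angular frequency: ω = 2π·f = 2π·1.11e+04 = 6.974e+04 rad/s.
Step 2 — Component impedances:
  Z1: Z = jωL = j·6.974e+04·0.0375 = 0 + j2615 Ω
  Z2: Z = 1/(jωC) = -j/(ω·C) = 0 - j3.447 Ω
  Z3: Z = R = 2200 Ω
  Z4: Z = jωL = j·6.974e+04·0.001 = 0 + j69.74 Ω
  Z5: Z = jωL = j·6.974e+04·0.0312 = 0 + j2176 Ω
Step 3 — Bridge requires nodal analysis (the Z5 bridge couples midpoints C and D, so the two paths cannot be reduced to a simple series/parallel combination). Setting node B to ground and injecting 1 A at node A, the 3-node admittance system at A, C, D solves to V_A = Z_AB = 1249 + j1091 Ω = 1658∠41.1° Ω.
Step 4 — Source phasor: V = 43∠52.5° V = 26.18 + j34.11 V.
Step 5 — Ohm's law: I = V / Z_total = (26.18 + j34.11) / (1249 + j1091) = 0.02543 + j0.005106 A.
Step 6 — Convert to polar: |I| = 0.02593 A, ∠I = 11.4°.

I = 0.02593∠11.4° A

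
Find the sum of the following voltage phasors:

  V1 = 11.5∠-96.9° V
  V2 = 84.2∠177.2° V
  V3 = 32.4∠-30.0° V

Step 1 — Convert each phasor to rectangular form:
  V1 = 11.5·(cos(-96.9°) + j·sin(-96.9°)) = -1.382 - j11.42 V
  V2 = 84.2·(cos(177.2°) + j·sin(177.2°)) = -84.1 + j4.113 V
  V3 = 32.4·(cos(-30.0°) + j·sin(-30.0°)) = 28.06 - j16.2 V
Step 2 — Sum components: V_total = -57.42 - j23.5 V.
Step 3 — Convert to polar: |V_total| = 62.05 V, ∠V_total = -157.7°.

V_total = 62.05∠-157.7° V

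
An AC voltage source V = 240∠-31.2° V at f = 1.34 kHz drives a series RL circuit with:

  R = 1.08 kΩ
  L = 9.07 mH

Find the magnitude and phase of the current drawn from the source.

Step 1 — Angular frequency: ω = 2π·f = 2π·1340 = 8419 rad/s.
Step 2 — Component impedances:
  R: Z = R = 1080 Ω
  L: Z = jωL = j·8419·0.00907 = 0 + j76.36 Ω
Step 3 — Series combination: Z_total = R + L = 1080 + j76.36 Ω = 1083∠4.0° Ω.
Step 4 — Source phasor: V = 240∠-31.2° V = 205.3 - j124.3 V.
Step 5 — Ohm's law: I = V / Z_total = (205.3 - j124.3) / (1080 + j76.36) = 0.181 - j0.1279 A.
Step 6 — Convert to polar: |I| = 0.2217 A, ∠I = -35.2°.

I = 0.2217∠-35.2° A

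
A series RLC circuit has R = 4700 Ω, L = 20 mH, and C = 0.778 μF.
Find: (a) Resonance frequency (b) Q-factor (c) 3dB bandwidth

Step 1 — Resonance: ω₀ = 1/√(LC) = 1/√(0.02·7.78e-07) = 8017 rad/s.
Step 2 — f₀ = ω₀/(2π) = 1276 Hz.
Step 3 — Series Q: Q = ω₀L/R = 8017·0.02/4700 = 0.03411.
Step 4 — Bandwidth: Δω = ω₀/Q = 2.35e+05 rad/s; BW = Δω/(2π) = 3.74e+04 Hz.

(a) f₀ = 1276 Hz  (b) Q = 0.03411  (c) BW = 3.74e+04 Hz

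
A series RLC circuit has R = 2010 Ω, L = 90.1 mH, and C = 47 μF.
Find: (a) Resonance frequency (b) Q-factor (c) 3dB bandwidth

Step 1 — Resonance: ω₀ = 1/√(LC) = 1/√(0.0901·4.7e-05) = 485.9 rad/s.
Step 2 — f₀ = ω₀/(2π) = 77.34 Hz.
Step 3 — Series Q: Q = ω₀L/R = 485.9·0.0901/2010 = 0.02178.
Step 4 — Bandwidth: Δω = ω₀/Q = 2.231e+04 rad/s; BW = Δω/(2π) = 3551 Hz.

(a) f₀ = 77.34 Hz  (b) Q = 0.02178  (c) BW = 3551 Hz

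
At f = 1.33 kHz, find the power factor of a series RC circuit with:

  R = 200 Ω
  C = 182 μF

Step 1 — Angular frequency: ω = 2π·f = 2π·1330 = 8357 rad/s.
Step 2 — Component impedances:
  R: Z = R = 200 Ω
  C: Z = 1/(jωC) = -j/(ω·C) = 0 - j0.6575 Ω
Step 3 — Series combination: Z_total = R + C = 200 - j0.6575 Ω = 200∠-0.2° Ω.
Step 4 — Power factor: PF = cos(φ) = Re(Z)/|Z| = 200/200 = 1.
Step 5 — Type: Im(Z) = -0.6575 ⇒ leading (phase φ = -0.2°).

PF = 1 (leading, φ = -0.2°)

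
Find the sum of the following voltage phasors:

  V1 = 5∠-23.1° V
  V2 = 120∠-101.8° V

Step 1 — Convert each phasor to rectangular form:
  V1 = 5·(cos(-23.1°) + j·sin(-23.1°)) = 4.599 - j1.962 V
  V2 = 120·(cos(-101.8°) + j·sin(-101.8°)) = -24.54 - j117.5 V
Step 2 — Sum components: V_total = -19.94 - j119.4 V.
Step 3 — Convert to polar: |V_total| = 121.1 V, ∠V_total = -99.5°.

V_total = 121.1∠-99.5° V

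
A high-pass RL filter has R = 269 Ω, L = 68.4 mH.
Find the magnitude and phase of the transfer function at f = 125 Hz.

Step 1 — Angular frequency: ω = 2π·125 = 785.4 rad/s.
Step 2 — Transfer function: H(jω) = jωL/(R + jωL).
Step 3 — Numerator jωL = j·53.72; denominator R + jωL = 269 + j53.72.
Step 4 — H = 0.03835 + j0.192.
Step 5 — Magnitude: |H| = 0.1958 (-14.2 dB); phase: φ = 78.7°.

|H| = 0.1958 (-14.2 dB), φ = 78.7°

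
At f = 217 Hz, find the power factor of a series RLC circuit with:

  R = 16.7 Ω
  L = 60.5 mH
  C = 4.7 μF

Step 1 — Angular frequency: ω = 2π·f = 2π·217 = 1363 rad/s.
Step 2 — Component impedances:
  R: Z = R = 16.7 Ω
  L: Z = jωL = j·1363·0.0605 = 0 + j82.49 Ω
  C: Z = 1/(jωC) = -j/(ω·C) = 0 - j156 Ω
Step 3 — Series combination: Z_total = R + L + C = 16.7 - j73.56 Ω = 75.43∠-77.2° Ω.
Step 4 — Power factor: PF = cos(φ) = Re(Z)/|Z| = 16.7/75.43 = 0.2214.
Step 5 — Type: Im(Z) = -73.56 ⇒ leading (phase φ = -77.2°).

PF = 0.2214 (leading, φ = -77.2°)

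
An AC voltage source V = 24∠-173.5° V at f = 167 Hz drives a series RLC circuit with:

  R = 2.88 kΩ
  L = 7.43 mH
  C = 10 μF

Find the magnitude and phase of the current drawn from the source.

Step 1 — Angular frequency: ω = 2π·f = 2π·167 = 1049 rad/s.
Step 2 — Component impedances:
  R: Z = R = 2880 Ω
  L: Z = jωL = j·1049·0.00743 = 0 + j7.796 Ω
  C: Z = 1/(jωC) = -j/(ω·C) = 0 - j95.3 Ω
Step 3 — Series combination: Z_total = R + L + C = 2880 - j87.51 Ω = 2881∠-1.7° Ω.
Step 4 — Source phasor: V = 24∠-173.5° V = -23.85 - j2.717 V.
Step 5 — Ohm's law: I = V / Z_total = (-23.85 - j2.717) / (2880 - j87.51) = -0.008243 - j0.001194 A.
Step 6 — Convert to polar: |I| = 0.008329 A, ∠I = -171.8°.

I = 0.008329∠-171.8° A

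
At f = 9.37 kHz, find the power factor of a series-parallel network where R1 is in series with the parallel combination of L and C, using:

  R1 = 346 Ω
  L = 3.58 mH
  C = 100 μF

Step 1 — Angular frequency: ω = 2π·f = 2π·9370 = 5.887e+04 rad/s.
Step 2 — Component impedances:
  R1: Z = R = 346 Ω
  L: Z = jωL = j·5.887e+04·0.00358 = 0 + j210.8 Ω
  C: Z = 1/(jωC) = -j/(ω·C) = 0 - j0.1699 Ω
Step 3 — Parallel branch: L || C = 1/(1/L + 1/C) = 0 - j0.17 Ω.
Step 4 — Series with R1: Z_total = R1 + (L || C) = 346 - j0.17 Ω = 346∠-0.0° Ω.
Step 5 — Power factor: PF = cos(φ) = Re(Z)/|Z| = 346/346 = 1.
Step 6 — Type: Im(Z) = -0.17 ⇒ leading (phase φ = -0.0°).

PF = 1 (leading, φ = -0.0°)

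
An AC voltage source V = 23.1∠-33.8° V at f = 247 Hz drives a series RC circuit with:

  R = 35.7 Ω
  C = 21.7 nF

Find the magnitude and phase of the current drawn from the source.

Step 1 — Angular frequency: ω = 2π·f = 2π·247 = 1552 rad/s.
Step 2 — Component impedances:
  R: Z = R = 35.7 Ω
  C: Z = 1/(jωC) = -j/(ω·C) = 0 - j2.969e+04 Ω
Step 3 — Series combination: Z_total = R + C = 35.7 - j2.969e+04 Ω = 2.969e+04∠-89.9° Ω.
Step 4 — Source phasor: V = 23.1∠-33.8° V = 19.2 - j12.85 V.
Step 5 — Ohm's law: I = V / Z_total = (19.2 - j12.85) / (35.7 - j2.969e+04) = 0.0004335 + j0.0006459 A.
Step 6 — Convert to polar: |I| = 0.0007779 A, ∠I = 56.1°.

I = 0.0007779∠56.1° A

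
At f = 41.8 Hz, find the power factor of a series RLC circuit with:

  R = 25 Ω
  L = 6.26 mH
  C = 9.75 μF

Step 1 — Angular frequency: ω = 2π·f = 2π·41.8 = 262.6 rad/s.
Step 2 — Component impedances:
  R: Z = R = 25 Ω
  L: Z = jωL = j·262.6·0.00626 = 0 + j1.644 Ω
  C: Z = 1/(jωC) = -j/(ω·C) = 0 - j390.5 Ω
Step 3 — Series combination: Z_total = R + L + C = 25 - j388.9 Ω = 389.7∠-86.3° Ω.
Step 4 — Power factor: PF = cos(φ) = Re(Z)/|Z| = 25/389.68 = 0.06416.
Step 5 — Type: Im(Z) = -388.9 ⇒ leading (phase φ = -86.3°).

PF = 0.06416 (leading, φ = -86.3°)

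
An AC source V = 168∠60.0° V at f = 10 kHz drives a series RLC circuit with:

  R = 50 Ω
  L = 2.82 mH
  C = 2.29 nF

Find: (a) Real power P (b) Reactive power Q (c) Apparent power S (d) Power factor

Step 1 — Angular frequency: ω = 2π·f = 2π·1e+04 = 6.283e+04 rad/s.
Step 2 — Component impedances:
  R: Z = R = 50 Ω
  L: Z = jωL = j·6.283e+04·0.00282 = 0 + j177.2 Ω
  C: Z = 1/(jωC) = -j/(ω·C) = 0 - j6950 Ω
Step 3 — Series combination: Z_total = R + L + C = 50 - j6773 Ω = 6773∠-89.6° Ω.
Step 4 — Source phasor: V = 168∠60.0° V = 84 + j145.5 V.
Step 5 — Current: I = V / Z = -0.02139 + j0.01256 A = 0.0248∠149.6° A.
Step 6 — Complex power: S = V·I* = 0.03076 - j4.167 VA.
Step 7 — Real power: P = Re(S) = 0.03076 W.
Step 8 — Reactive power: Q = Im(S) = -4.167 VAR.
Step 9 — Apparent power: |S| = 4.167 VA.
Step 10 — Power factor: PF = P/|S| = 0.007382 (leading).

(a) P = 0.03076 W  (b) Q = -4.167 VAR  (c) S = 4.167 VA  (d) PF = 0.007382 (leading)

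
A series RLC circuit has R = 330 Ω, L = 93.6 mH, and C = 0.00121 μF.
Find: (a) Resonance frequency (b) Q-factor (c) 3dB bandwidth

Step 1 — Resonance: ω₀ = 1/√(LC) = 1/√(0.0936·1.21e-09) = 9.397e+04 rad/s.
Step 2 — f₀ = ω₀/(2π) = 1.496e+04 Hz.
Step 3 — Series Q: Q = ω₀L/R = 9.397e+04·0.0936/330 = 26.65.
Step 4 — Bandwidth: Δω = ω₀/Q = 3526 rad/s; BW = Δω/(2π) = 561.1 Hz.

(a) f₀ = 1.496e+04 Hz  (b) Q = 26.65  (c) BW = 561.1 Hz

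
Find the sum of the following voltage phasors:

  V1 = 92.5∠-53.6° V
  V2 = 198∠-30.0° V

Step 1 — Convert each phasor to rectangular form:
  V1 = 92.5·(cos(-53.6°) + j·sin(-53.6°)) = 54.89 - j74.45 V
  V2 = 198·(cos(-30.0°) + j·sin(-30.0°)) = 171.5 - j99 V
Step 2 — Sum components: V_total = 226.4 - j173.5 V.
Step 3 — Convert to polar: |V_total| = 285.2 V, ∠V_total = -37.5°.

V_total = 285.2∠-37.5° V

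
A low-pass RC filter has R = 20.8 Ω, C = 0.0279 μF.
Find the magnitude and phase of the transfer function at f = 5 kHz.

Step 1 — Angular frequency: ω = 2π·5000 = 3.142e+04 rad/s.
Step 2 — Transfer function: H(jω) = 1/(1 + jωRC).
Step 3 — Denominator: 1 + jωRC = 1 + j·3.142e+04·20.8·2.79e-08 = 1 + j0.01823.
Step 4 — H = 0.9997 - j0.01823.
Step 5 — Magnitude: |H| = 0.9998 (-0.0 dB); phase: φ = -1.0°.

|H| = 0.9998 (-0.0 dB), φ = -1.0°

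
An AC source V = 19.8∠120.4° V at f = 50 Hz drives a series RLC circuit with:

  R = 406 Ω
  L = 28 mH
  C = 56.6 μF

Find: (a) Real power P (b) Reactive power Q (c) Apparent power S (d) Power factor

Step 1 — Angular frequency: ω = 2π·f = 2π·50 = 314.2 rad/s.
Step 2 — Component impedances:
  R: Z = R = 406 Ω
  L: Z = jωL = j·314.2·0.028 = 0 + j8.796 Ω
  C: Z = 1/(jωC) = -j/(ω·C) = 0 - j56.24 Ω
Step 3 — Series combination: Z_total = R + L + C = 406 - j47.44 Ω = 408.8∠-6.7° Ω.
Step 4 — Source phasor: V = 19.8∠120.4° V = -10.02 + j17.08 V.
Step 5 — Current: I = V / Z = -0.0292 + j0.03865 A = 0.04844∠127.1° A.
Step 6 — Complex power: S = V·I* = 0.9526 - j0.1113 VA.
Step 7 — Real power: P = Re(S) = 0.9526 W.
Step 8 — Reactive power: Q = Im(S) = -0.1113 VAR.
Step 9 — Apparent power: |S| = 0.9591 VA.
Step 10 — Power factor: PF = P/|S| = 0.9932 (leading).

(a) P = 0.9526 W  (b) Q = -0.1113 VAR  (c) S = 0.9591 VA  (d) PF = 0.9932 (leading)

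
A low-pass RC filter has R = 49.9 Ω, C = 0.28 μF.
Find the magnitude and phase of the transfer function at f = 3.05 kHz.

Step 1 — Angular frequency: ω = 2π·3050 = 1.916e+04 rad/s.
Step 2 — Transfer function: H(jω) = 1/(1 + jωRC).
Step 3 — Denominator: 1 + jωRC = 1 + j·1.916e+04·49.9·2.8e-07 = 1 + j0.2678.
Step 4 — H = 0.9331 - j0.2498.
Step 5 — Magnitude: |H| = 0.966 (-0.3 dB); phase: φ = -15.0°.

|H| = 0.966 (-0.3 dB), φ = -15.0°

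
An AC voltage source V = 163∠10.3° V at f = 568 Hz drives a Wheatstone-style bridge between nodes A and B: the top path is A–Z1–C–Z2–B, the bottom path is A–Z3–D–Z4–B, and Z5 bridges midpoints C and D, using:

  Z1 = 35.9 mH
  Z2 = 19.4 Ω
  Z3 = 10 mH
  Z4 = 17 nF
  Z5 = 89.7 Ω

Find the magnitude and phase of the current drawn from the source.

Step 1 — Angular frequency: ω = 2π·f = 2π·568 = 3569 rad/s.
Step 2 — Component impedances:
  Z1: Z = jωL = j·3569·0.0359 = 0 + j128.1 Ω
  Z2: Z = R = 19.4 Ω
  Z3: Z = jωL = j·3569·0.01 = 0 + j35.69 Ω
  Z4: Z = 1/(jωC) = -j/(ω·C) = 0 - j1.648e+04 Ω
  Z5: Z = R = 89.7 Ω
Step 3 — Bridge requires nodal analysis (the Z5 bridge couples midpoints C and D, so the two paths cannot be reduced to a simple series/parallel combination). Setting node B to ground and injecting 1 A at node A, the 3-node admittance system at A, C, D solves to V_A = Z_AB = 61.88 + j50.75 Ω = 80.03∠39.4° Ω.
Step 4 — Source phasor: V = 163∠10.3° V = 160.4 + j29.14 V.
Step 5 — Ohm's law: I = V / Z_total = (160.4 + j29.14) / (61.88 + j50.75) = 1.78 - j0.9893 A.
Step 6 — Convert to polar: |I| = 2.037 A, ∠I = -29.1°.

I = 2.037∠-29.1° A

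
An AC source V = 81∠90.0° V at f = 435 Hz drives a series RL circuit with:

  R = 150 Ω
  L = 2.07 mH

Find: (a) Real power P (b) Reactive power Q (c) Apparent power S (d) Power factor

Step 1 — Angular frequency: ω = 2π·f = 2π·435 = 2733 rad/s.
Step 2 — Component impedances:
  R: Z = R = 150 Ω
  L: Z = jωL = j·2733·0.00207 = 0 + j5.658 Ω
Step 3 — Series combination: Z_total = R + L = 150 + j5.658 Ω = 150.1∠2.2° Ω.
Step 4 — Source phasor: V = 81∠90.0° V = 0 + j81 V.
Step 5 — Current: I = V / Z = 0.02034 + j0.5392 A = 0.5396∠87.8° A.
Step 6 — Complex power: S = V·I* = 43.68 + j1.647 VA.
Step 7 — Real power: P = Re(S) = 43.68 W.
Step 8 — Reactive power: Q = Im(S) = 1.647 VAR.
Step 9 — Apparent power: |S| = 43.71 VA.
Step 10 — Power factor: PF = P/|S| = 0.9993 (lagging).

(a) P = 43.68 W  (b) Q = 1.647 VAR  (c) S = 43.71 VA  (d) PF = 0.9993 (lagging)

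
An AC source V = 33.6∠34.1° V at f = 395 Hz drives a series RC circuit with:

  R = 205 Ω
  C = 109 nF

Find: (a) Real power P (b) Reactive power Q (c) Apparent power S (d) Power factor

Step 1 — Angular frequency: ω = 2π·f = 2π·395 = 2482 rad/s.
Step 2 — Component impedances:
  R: Z = R = 205 Ω
  C: Z = 1/(jωC) = -j/(ω·C) = 0 - j3697 Ω
Step 3 — Series combination: Z_total = R + C = 205 - j3697 Ω = 3702∠-86.8° Ω.
Step 4 — Source phasor: V = 33.6∠34.1° V = 27.82 + j18.84 V.
Step 5 — Current: I = V / Z = -0.004664 + j0.007785 A = 0.009076∠120.9° A.
Step 6 — Complex power: S = V·I* = 0.01689 - j0.3045 VA.
Step 7 — Real power: P = Re(S) = 0.01689 W.
Step 8 — Reactive power: Q = Im(S) = -0.3045 VAR.
Step 9 — Apparent power: |S| = 0.3049 VA.
Step 10 — Power factor: PF = P/|S| = 0.05537 (leading).

(a) P = 0.01689 W  (b) Q = -0.3045 VAR  (c) S = 0.3049 VA  (d) PF = 0.05537 (leading)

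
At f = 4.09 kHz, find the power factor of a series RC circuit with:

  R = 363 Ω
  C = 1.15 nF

Step 1 — Angular frequency: ω = 2π·f = 2π·4090 = 2.57e+04 rad/s.
Step 2 — Component impedances:
  R: Z = R = 363 Ω
  C: Z = 1/(jωC) = -j/(ω·C) = 0 - j3.384e+04 Ω
Step 3 — Series combination: Z_total = R + C = 363 - j3.384e+04 Ω = 3.384e+04∠-89.4° Ω.
Step 4 — Power factor: PF = cos(φ) = Re(Z)/|Z| = 363/3.384e+04 = 0.01073.
Step 5 — Type: Im(Z) = -3.384e+04 ⇒ leading (phase φ = -89.4°).

PF = 0.01073 (leading, φ = -89.4°)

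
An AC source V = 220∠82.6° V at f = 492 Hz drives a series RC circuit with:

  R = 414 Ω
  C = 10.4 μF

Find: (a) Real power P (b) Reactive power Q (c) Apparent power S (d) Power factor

Step 1 — Angular frequency: ω = 2π·f = 2π·492 = 3091 rad/s.
Step 2 — Component impedances:
  R: Z = R = 414 Ω
  C: Z = 1/(jωC) = -j/(ω·C) = 0 - j31.1 Ω
Step 3 — Series combination: Z_total = R + C = 414 - j31.1 Ω = 415.2∠-4.3° Ω.
Step 4 — Source phasor: V = 220∠82.6° V = 28.34 + j218.2 V.
Step 5 — Current: I = V / Z = 0.02869 + j0.5291 A = 0.5299∠86.9° A.
Step 6 — Complex power: S = V·I* = 116.3 - j8.734 VA.
Step 7 — Real power: P = Re(S) = 116.3 W.
Step 8 — Reactive power: Q = Im(S) = -8.734 VAR.
Step 9 — Apparent power: |S| = 116.6 VA.
Step 10 — Power factor: PF = P/|S| = 0.9972 (leading).

(a) P = 116.3 W  (b) Q = -8.734 VAR  (c) S = 116.6 VA  (d) PF = 0.9972 (leading)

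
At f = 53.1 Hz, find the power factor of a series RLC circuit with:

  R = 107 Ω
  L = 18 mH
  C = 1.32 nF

Step 1 — Angular frequency: ω = 2π·f = 2π·53.1 = 333.6 rad/s.
Step 2 — Component impedances:
  R: Z = R = 107 Ω
  L: Z = jωL = j·333.6·0.018 = 0 + j6.005 Ω
  C: Z = 1/(jωC) = -j/(ω·C) = 0 - j2.271e+06 Ω
Step 3 — Series combination: Z_total = R + L + C = 107 - j2.271e+06 Ω = 2.271e+06∠-90.0° Ω.
Step 4 — Power factor: PF = cos(φ) = Re(Z)/|Z| = 107/2.271e+06 = 4.712e-05.
Step 5 — Type: Im(Z) = -2.271e+06 ⇒ leading (phase φ = -90.0°).

PF = 4.712e-05 (leading, φ = -90.0°)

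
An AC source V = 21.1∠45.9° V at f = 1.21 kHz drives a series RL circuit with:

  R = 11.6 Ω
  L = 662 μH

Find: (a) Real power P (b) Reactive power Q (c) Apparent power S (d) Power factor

Step 1 — Angular frequency: ω = 2π·f = 2π·1210 = 7603 rad/s.
Step 2 — Component impedances:
  R: Z = R = 11.6 Ω
  L: Z = jωL = j·7603·0.000662 = 0 + j5.033 Ω
Step 3 — Series combination: Z_total = R + L = 11.6 + j5.033 Ω = 12.64∠23.5° Ω.
Step 4 — Source phasor: V = 21.1∠45.9° V = 14.68 + j15.15 V.
Step 5 — Current: I = V / Z = 1.542 + j0.6371 A = 1.669∠22.4° A.
Step 6 — Complex power: S = V·I* = 32.3 + j14.01 VA.
Step 7 — Real power: P = Re(S) = 32.3 W.
Step 8 — Reactive power: Q = Im(S) = 14.01 VAR.
Step 9 — Apparent power: |S| = 35.21 VA.
Step 10 — Power factor: PF = P/|S| = 0.9174 (lagging).

(a) P = 32.3 W  (b) Q = 14.01 VAR  (c) S = 35.21 VA  (d) PF = 0.9174 (lagging)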